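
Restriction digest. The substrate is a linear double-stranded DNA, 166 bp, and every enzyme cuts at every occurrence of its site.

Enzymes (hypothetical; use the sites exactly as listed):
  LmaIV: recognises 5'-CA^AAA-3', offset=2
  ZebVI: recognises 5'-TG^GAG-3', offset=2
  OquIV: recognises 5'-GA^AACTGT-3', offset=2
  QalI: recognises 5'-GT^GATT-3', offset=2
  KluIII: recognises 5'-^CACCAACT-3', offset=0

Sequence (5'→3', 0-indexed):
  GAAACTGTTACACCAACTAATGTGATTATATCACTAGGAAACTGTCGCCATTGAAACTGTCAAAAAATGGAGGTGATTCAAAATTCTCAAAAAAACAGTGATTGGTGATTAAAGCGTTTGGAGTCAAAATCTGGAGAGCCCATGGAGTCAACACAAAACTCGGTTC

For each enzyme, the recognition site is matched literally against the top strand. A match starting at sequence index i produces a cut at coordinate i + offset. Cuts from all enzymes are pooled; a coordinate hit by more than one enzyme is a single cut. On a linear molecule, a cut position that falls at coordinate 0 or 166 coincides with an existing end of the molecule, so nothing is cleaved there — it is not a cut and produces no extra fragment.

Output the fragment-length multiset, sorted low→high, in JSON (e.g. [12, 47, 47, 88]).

Site scan:
  LmaIV (CAAAA, off=2): starts [60, 78, 87, 124, 153] → cuts [62, 80, 89, 126, 155]
  ZebVI (TGGAG, off=2): starts [67, 118, 131, 142] → cuts [69, 120, 133, 144]
  OquIV (GAAACTGT, off=2): starts [0, 37, 52] → cuts [2, 39, 54]
  QalI (GTGATT, off=2): starts [21, 72, 97, 104] → cuts [23, 74, 99, 106]
  KluIII (CACCAACT, off=0): starts [10] → cuts [10]

All cut coordinates (distinct, sorted): [2, 10, 23, 39, 54, 62, 69, 74, 80, 89, 99, 106, 120, 126, 133, 144, 155]

Fragment lengths:
  [0,2): 2 bp
  [2,10): 8 bp
  [10,23): 13 bp
  [23,39): 16 bp
  [39,54): 15 bp
  [54,62): 8 bp
  [62,69): 7 bp
  [69,74): 5 bp
  [74,80): 6 bp
  [80,89): 9 bp
  [89,99): 10 bp
  [99,106): 7 bp
  [106,120): 14 bp
  [120,126): 6 bp
  [126,133): 7 bp
  [133,144): 11 bp
  [144,155): 11 bp
  [155,166): 11 bp

[2,5,6,6,7,7,7,8,8,9,10,11,11,11,13,14,15,16]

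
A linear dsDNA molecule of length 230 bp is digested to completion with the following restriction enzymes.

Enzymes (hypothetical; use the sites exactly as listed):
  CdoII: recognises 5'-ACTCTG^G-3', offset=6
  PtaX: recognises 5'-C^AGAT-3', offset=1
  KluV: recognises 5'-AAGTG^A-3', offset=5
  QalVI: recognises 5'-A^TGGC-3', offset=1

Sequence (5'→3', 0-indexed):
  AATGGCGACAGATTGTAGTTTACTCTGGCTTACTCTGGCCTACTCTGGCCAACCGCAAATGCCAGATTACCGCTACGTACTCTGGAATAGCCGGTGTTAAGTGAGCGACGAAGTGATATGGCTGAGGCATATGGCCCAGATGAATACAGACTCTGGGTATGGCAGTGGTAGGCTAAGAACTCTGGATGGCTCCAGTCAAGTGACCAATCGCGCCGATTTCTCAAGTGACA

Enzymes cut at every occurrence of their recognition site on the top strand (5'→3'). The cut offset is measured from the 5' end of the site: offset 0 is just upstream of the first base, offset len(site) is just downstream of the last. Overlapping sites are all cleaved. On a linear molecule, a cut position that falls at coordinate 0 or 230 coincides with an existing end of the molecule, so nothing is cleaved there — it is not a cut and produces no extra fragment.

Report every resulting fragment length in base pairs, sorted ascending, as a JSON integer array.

Site scan:
  CdoII ACTCTGG/6: at [21, 31, 41, 78, 149, 178] ⇒ [27, 37, 47, 84, 155, 184]
  PtaX CAGAT/1: at [8, 62, 136] ⇒ [9, 63, 137]
  KluV AAGTGA/5: at [98, 110, 197, 222] ⇒ [103, 115, 202, 227]
  QalVI ATGGC/1: at [1, 117, 130, 158, 185] ⇒ [2, 118, 131, 159, 186]

Pooled cuts: [2, 9, 27, 37, 47, 63, 84, 103, 115, 118, 131, 137, 155, 159, 184, 186, 202, 227]

Fragments:
  [0,2): 2 bp
  [2,9): 7 bp
  [9,27): 18 bp
  [27,37): 10 bp
  [37,47): 10 bp
  [47,63): 16 bp
  [63,84): 21 bp
  [84,103): 19 bp
  [103,115): 12 bp
  [115,118): 3 bp
  [118,131): 13 bp
  [131,137): 6 bp
  [137,155): 18 bp
  [155,159): 4 bp
  [159,184): 25 bp
  [184,186): 2 bp
  [186,202): 16 bp
  [202,227): 25 bp
  [227,230): 3 bp

[2,2,3,3,4,6,7,10,10,12,13,16,16,18,18,19,21,25,25]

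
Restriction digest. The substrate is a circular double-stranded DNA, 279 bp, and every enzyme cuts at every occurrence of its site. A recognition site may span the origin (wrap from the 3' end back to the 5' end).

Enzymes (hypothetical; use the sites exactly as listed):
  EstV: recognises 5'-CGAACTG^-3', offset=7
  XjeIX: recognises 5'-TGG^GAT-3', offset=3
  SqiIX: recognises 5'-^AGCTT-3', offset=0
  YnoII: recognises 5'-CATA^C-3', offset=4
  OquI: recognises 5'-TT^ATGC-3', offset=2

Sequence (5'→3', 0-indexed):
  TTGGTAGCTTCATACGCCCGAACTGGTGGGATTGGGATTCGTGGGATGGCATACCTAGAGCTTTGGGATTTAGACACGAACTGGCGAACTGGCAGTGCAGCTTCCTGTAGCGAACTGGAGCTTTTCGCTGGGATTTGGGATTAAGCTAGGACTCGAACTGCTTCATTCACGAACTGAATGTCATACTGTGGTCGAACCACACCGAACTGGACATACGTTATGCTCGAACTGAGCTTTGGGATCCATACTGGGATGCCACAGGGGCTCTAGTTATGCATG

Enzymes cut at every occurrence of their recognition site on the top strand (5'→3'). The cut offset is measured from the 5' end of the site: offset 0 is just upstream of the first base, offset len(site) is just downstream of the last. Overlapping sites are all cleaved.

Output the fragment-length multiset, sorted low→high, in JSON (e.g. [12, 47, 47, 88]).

[1,4,4,4,5,6,6,7,7,8,8,8,8,9,9,9,9,11,12,12,13,16,17,19,21,22,24]

Per-enzyme occurrences:
  EstV (CGAACTG, off=7): starts [18, 76, 84, 110, 153, 169, 202, 224] → cuts [25, 83, 91, 117, 160, 176, 209, 231]
  XjeIX (TGGGAT, off=3): starts [26, 32, 41, 63, 128, 135, 236, 248] → cuts [29, 35, 44, 66, 131, 138, 239, 251]
  SqiIX (AGCTT, off=0): starts [5, 58, 98, 118, 231] → cuts [5, 58, 98, 118, 231]
  YnoII (CATAC, off=4): starts [10, 49, 181, 211, 243] → cuts [14, 53, 185, 215, 247]
  OquI (TTATGC, off=2): starts [217, 270] → cuts [219, 272]

All cut coordinates (distinct, sorted): [5, 14, 25, 29, 35, 44, 53, 58, 66, 83, 91, 98, 117, 118, 131, 138, 160, 176, 185, 209, 215, 219, 231, 239, 247, 251, 272]

Fragment lengths:
  5→14: 9 bp
  14→25: 11 bp
  25→29: 4 bp
  29→35: 6 bp
  35→44: 9 bp
  44→53: 9 bp
  53→58: 5 bp
  58→66: 8 bp
  66→83: 17 bp
  83→91: 8 bp
  91→98: 7 bp
  98→117: 19 bp
  117→118: 1 bp
  118→131: 13 bp
  131→138: 7 bp
  138→160: 22 bp
  160→176: 16 bp
  176→185: 9 bp
  185→209: 24 bp
  209→215: 6 bp
  215→219: 4 bp
  219→231: 12 bp
  231→239: 8 bp
  239→247: 8 bp
  247→251: 4 bp
  251→272: 21 bp
  272→5 (wrap): 279-272+5 = 12 bp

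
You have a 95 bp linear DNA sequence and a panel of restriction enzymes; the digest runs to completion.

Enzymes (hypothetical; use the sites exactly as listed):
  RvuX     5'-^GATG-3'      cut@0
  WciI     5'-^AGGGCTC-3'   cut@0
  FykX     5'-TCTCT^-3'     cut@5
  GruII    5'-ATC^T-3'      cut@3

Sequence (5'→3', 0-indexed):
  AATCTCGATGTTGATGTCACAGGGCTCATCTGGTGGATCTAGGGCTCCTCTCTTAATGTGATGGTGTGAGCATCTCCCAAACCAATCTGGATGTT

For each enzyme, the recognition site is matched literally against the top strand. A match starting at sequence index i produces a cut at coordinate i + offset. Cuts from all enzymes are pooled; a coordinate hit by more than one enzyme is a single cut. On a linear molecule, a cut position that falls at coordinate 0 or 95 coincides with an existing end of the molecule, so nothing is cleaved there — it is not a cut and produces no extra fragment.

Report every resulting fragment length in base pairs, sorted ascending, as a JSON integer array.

[1,2,2,4,6,6,6,8,9,10,13,13,15]

Scan for sites:
  RvuX (GATG, off=0): starts [6, 12, 59, 89] → cuts [6, 12, 59, 89]
  WciI (AGGGCTC, off=0): starts [20, 40] → cuts [20, 40]
  FykX (TCTCT, off=5): starts [48] → cuts [53]
  GruII (ATCT, off=3): starts [1, 27, 36, 71, 84] → cuts [4, 30, 39, 74, 87]

All cut coordinates (distinct, sorted): [4, 6, 12, 20, 30, 39, 40, 53, 59, 74, 87, 89]

Fragment lengths:
  [0,4): 4 bp
  [4,6): 2 bp
  [6,12): 6 bp
  [12,20): 8 bp
  [20,30): 10 bp
  [30,39): 9 bp
  [39,40): 1 bp
  [40,53): 13 bp
  [53,59): 6 bp
  [59,74): 15 bp
  [74,87): 13 bp
  [87,89): 2 bp
  [89,95): 6 bp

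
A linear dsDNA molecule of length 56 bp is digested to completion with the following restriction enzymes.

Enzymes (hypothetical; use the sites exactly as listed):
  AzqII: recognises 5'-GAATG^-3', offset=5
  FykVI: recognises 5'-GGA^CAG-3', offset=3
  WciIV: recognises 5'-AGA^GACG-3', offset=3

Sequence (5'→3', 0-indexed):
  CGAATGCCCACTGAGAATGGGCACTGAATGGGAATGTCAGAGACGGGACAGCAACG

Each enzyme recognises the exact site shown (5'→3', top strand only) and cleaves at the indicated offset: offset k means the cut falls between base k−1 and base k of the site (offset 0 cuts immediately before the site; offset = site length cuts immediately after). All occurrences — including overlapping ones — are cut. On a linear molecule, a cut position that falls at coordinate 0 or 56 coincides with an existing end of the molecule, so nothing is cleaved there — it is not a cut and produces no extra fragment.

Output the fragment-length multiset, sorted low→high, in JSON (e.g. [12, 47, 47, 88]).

Scan for sites:
  AzqII (GAATG, off=5): starts [1, 14, 25, 31] → cuts [6, 19, 30, 36]
  FykVI (GGACAG, off=3): starts [45] → cuts [48]
  WciIV (AGAGACG, off=3): starts [38] → cuts [41]

Pooled cuts: [6, 19, 30, 36, 41, 48]

Fragments:
  [0,6): 6 bp
  [6,19): 13 bp
  [19,30): 11 bp
  [30,36): 6 bp
  [36,41): 5 bp
  [41,48): 7 bp
  [48,56): 8 bp

[5,6,6,7,8,11,13]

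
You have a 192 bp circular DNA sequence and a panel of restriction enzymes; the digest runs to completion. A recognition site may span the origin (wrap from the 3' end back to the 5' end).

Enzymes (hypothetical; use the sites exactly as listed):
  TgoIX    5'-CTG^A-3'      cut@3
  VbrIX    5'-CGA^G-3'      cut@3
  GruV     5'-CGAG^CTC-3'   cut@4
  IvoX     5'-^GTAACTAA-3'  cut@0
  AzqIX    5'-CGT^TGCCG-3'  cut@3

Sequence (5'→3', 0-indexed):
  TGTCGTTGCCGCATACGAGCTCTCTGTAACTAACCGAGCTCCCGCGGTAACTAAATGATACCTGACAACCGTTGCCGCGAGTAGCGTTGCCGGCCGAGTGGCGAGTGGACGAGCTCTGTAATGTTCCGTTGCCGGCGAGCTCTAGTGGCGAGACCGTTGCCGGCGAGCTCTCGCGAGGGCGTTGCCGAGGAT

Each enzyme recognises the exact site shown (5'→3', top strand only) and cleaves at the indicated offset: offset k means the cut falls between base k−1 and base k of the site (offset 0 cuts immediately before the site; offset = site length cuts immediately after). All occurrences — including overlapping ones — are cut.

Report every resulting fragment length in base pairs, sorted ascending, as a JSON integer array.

[1,1,1,1,1,6,6,6,6,7,7,8,8,8,8,9,9,9,10,10,12,12,12,16,18]

Per-enzyme occurrences:
  TgoIX CTGA/3: at [61] ⇒ [64]
  VbrIX CGAG/3: at [15, 34, 77, 94, 101, 109, 135, 148, 163, 173, 185] ⇒ [18, 37, 80, 97, 104, 112, 138, 151, 166, 176, 188]
  GruV CGAGCTC/4: at [15, 34, 109, 135, 163] ⇒ [19, 38, 113, 139, 167]
  IvoX GTAACTAA/0: at [25, 46] ⇒ [25, 46]
  AzqIX CGTTGCCG/3: at [3, 69, 84, 126, 154, 179] ⇒ [6, 72, 87, 129, 157, 182]

Pooled cuts: [6, 18, 19, 25, 37, 38, 46, 64, 72, 80, 87, 97, 104, 112, 113, 129, 138, 139, 151, 157, 166, 167, 176, 182, 188]

Fragments:
  6→18: 12 bp
  18→19: 1 bp
  19→25: 6 bp
  25→37: 12 bp
  37→38: 1 bp
  38→46: 8 bp
  46→64: 18 bp
  64→72: 8 bp
  72→80: 8 bp
  80→87: 7 bp
  87→97: 10 bp
  97→104: 7 bp
  104→112: 8 bp
  112→113: 1 bp
  113→129: 16 bp
  129→138: 9 bp
  138→139: 1 bp
  139→151: 12 bp
  151→157: 6 bp
  157→166: 9 bp
  166→167: 1 bp
  167→176: 9 bp
  176→182: 6 bp
  182→188: 6 bp
  188→6 (wrap): 192-188+6 = 10 bp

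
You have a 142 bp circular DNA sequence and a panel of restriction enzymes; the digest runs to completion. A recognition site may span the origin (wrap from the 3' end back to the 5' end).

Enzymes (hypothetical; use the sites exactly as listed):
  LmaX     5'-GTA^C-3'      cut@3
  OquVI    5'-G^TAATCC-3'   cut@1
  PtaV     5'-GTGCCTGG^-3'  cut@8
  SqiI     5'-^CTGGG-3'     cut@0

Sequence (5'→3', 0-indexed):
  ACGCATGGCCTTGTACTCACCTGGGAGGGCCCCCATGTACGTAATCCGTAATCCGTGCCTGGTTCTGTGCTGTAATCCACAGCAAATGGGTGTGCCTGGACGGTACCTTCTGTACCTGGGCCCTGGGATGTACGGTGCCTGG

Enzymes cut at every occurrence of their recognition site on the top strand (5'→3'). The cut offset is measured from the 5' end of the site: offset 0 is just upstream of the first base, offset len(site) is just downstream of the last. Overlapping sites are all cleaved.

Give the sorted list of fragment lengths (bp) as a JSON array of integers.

[1,2,5,6,7,7,9,10,10,10,14,15,19,27]

Scan for sites:
  LmaX (GTAC, off=3): starts [12, 36, 102, 111, 129] → cuts [15, 39, 105, 114, 132]
  OquVI (GTAATCC, off=1): starts [40, 47, 71] → cuts [41, 48, 72]
  PtaV (GTGCCTGG, off=8): starts [54, 91, 134] → cuts [0, 62, 99]
  SqiI (CTGGG, off=0): starts [20, 115, 122] → cuts [20, 115, 122]

All cut coordinates (distinct, sorted): [0, 15, 20, 39, 41, 48, 62, 72, 99, 105, 114, 115, 122, 132]

Fragments:
  0→15: 15 bp
  15→20: 5 bp
  20→39: 19 bp
  39→41: 2 bp
  41→48: 7 bp
  48→62: 14 bp
  62→72: 10 bp
  72→99: 27 bp
  99→105: 6 bp
  105→114: 9 bp
  114→115: 1 bp
  115→122: 7 bp
  122→132: 10 bp
  132→0 (wrap): 142-132+0 = 10 bp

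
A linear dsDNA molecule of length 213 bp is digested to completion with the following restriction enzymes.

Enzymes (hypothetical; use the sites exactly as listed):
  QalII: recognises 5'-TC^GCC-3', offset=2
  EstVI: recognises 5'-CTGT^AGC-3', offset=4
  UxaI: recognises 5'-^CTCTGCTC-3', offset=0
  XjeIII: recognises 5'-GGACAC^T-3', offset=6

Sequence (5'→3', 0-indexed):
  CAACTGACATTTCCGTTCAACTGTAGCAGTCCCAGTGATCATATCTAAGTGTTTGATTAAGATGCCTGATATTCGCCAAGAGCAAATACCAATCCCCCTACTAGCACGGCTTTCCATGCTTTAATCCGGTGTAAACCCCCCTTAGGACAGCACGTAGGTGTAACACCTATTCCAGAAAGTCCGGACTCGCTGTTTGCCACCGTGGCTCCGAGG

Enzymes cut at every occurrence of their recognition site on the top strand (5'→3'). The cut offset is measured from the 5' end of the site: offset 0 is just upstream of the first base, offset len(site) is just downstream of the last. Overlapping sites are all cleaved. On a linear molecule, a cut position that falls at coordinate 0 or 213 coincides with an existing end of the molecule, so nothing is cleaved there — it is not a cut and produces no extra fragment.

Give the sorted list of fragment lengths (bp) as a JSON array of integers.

[24,50,139]

Per-enzyme occurrences:
  QalII (TCGCC, off=2): starts [72] → cuts [74]
  EstVI (CTGTAGC, off=4): starts [20] → cuts [24]
  UxaI (CTCTGCTC, off=0): no sites
  XjeIII (GGACACT, off=6): no sites

All cut coordinates (distinct, sorted): [24, 74]

Fragment lengths:
  [0,24): 24 bp
  [24,74): 50 bp
  [74,213): 139 bp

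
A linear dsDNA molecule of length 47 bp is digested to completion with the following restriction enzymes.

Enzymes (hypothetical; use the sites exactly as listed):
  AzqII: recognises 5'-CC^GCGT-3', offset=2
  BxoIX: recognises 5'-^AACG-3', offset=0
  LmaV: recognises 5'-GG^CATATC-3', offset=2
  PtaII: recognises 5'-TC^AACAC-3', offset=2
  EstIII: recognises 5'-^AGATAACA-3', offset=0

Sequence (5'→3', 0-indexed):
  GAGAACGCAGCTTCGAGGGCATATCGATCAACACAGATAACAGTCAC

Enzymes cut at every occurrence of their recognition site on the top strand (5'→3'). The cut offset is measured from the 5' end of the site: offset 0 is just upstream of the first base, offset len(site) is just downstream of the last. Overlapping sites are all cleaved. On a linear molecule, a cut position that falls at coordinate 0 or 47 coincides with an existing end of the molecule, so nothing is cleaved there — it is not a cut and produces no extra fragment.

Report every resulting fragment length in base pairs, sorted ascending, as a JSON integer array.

[3,5,10,13,16]

Site scan:
  AzqII (CCGCGT, off=2): no sites
  BxoIX AACG/0: at [3] ⇒ [3]
  LmaV GGCATATC/2: at [17] ⇒ [19]
  PtaII TCAACAC/2: at [27] ⇒ [29]
  EstIII AGATAACA/0: at [34] ⇒ [34]

All cut coordinates (distinct, sorted): [3, 19, 29, 34]

Fragment lengths:
  [0,3): 3 bp
  [3,19): 16 bp
  [19,29): 10 bp
  [29,34): 5 bp
  [34,47): 13 bp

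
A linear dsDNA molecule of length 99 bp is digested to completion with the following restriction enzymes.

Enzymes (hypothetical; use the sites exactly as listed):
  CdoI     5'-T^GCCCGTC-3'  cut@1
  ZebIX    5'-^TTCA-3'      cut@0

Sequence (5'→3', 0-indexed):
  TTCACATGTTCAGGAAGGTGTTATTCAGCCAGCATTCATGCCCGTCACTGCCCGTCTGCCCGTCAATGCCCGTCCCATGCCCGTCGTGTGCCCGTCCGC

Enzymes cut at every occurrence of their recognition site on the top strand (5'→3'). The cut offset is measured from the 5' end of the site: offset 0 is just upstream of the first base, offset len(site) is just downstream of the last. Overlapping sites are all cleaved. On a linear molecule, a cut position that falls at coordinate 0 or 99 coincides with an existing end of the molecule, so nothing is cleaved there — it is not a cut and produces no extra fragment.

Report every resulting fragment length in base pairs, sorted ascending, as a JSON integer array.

Per-enzyme occurrences:
  CdoI (TGCCCGTC, off=1): starts [38, 48, 56, 66, 77, 88] → cuts [39, 49, 57, 67, 78, 89]
  ZebIX (TTCA, off=0): starts [0, 8, 23, 34] → cuts [8, 23, 34] (position 0 is a terminus of the linear molecule — no cut)

Pooled cuts: [8, 23, 34, 39, 49, 57, 67, 78, 89]

Fragments:
  [0,8): 8 bp
  [8,23): 15 bp
  [23,34): 11 bp
  [34,39): 5 bp
  [39,49): 10 bp
  [49,57): 8 bp
  [57,67): 10 bp
  [67,78): 11 bp
  [78,89): 11 bp
  [89,99): 10 bp

[5,8,8,10,10,10,11,11,11,15]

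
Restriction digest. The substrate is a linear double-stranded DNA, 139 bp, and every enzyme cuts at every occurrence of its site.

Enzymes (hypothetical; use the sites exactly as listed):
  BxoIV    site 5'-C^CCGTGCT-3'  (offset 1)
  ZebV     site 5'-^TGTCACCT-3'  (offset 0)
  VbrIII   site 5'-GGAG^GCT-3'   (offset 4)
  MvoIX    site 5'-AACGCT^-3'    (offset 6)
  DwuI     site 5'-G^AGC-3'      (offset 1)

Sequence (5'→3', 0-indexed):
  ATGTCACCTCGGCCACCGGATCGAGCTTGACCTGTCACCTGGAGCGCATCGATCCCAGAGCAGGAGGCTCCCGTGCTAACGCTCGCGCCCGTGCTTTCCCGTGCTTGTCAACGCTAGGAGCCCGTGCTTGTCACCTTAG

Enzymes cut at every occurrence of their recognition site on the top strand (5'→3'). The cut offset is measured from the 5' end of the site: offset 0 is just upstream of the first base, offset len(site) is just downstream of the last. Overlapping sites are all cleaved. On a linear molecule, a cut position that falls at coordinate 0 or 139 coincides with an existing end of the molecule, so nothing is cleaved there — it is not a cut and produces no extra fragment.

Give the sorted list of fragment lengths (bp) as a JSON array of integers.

[1,3,3,4,5,7,8,9,10,10,11,13,16,17,22]

Per-enzyme occurrences:
  BxoIV (CCCGTGCT, off=1): starts [69, 87, 97, 120] → cuts [70, 88, 98, 121]
  ZebV (TGTCACCT, off=0): starts [1, 32, 128] → cuts [1, 32, 128]
  VbrIII (GGAGGCT, off=4): starts [62] → cuts [66]
  MvoIX (AACGCT, off=6): starts [77, 109] → cuts [83, 115]
  DwuI (GAGC, off=1): starts [22, 41, 57, 117] → cuts [23, 42, 58, 118]

Pooled cuts: [1, 23, 32, 42, 58, 66, 70, 83, 88, 98, 115, 118, 121, 128]

Fragments:
  [0,1): 1 bp
  [1,23): 22 bp
  [23,32): 9 bp
  [32,42): 10 bp
  [42,58): 16 bp
  [58,66): 8 bp
  [66,70): 4 bp
  [70,83): 13 bp
  [83,88): 5 bp
  [88,98): 10 bp
  [98,115): 17 bp
  [115,118): 3 bp
  [118,121): 3 bp
  [121,128): 7 bp
  [128,139): 11 bp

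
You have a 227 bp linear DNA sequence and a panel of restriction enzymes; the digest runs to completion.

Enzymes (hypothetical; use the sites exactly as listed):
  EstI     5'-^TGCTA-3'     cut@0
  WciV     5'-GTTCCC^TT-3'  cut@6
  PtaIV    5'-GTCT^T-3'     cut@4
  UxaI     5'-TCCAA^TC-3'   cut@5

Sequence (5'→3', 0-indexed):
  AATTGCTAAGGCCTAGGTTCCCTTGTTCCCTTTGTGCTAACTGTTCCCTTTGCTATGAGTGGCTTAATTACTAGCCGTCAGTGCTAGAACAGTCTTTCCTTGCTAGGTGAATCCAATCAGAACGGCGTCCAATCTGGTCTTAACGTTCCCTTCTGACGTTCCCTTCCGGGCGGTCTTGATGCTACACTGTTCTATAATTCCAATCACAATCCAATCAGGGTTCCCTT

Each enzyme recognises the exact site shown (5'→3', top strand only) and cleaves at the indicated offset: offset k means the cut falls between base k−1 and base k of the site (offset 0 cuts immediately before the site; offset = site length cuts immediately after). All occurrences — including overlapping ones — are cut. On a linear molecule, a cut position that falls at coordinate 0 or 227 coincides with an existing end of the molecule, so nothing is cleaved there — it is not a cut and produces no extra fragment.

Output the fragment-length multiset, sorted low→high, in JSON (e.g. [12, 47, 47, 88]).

Site scan:
  EstI (TGCTA, off=0): starts [3, 34, 50, 81, 100, 179] → cuts [3, 34, 50, 81, 100, 179]
  WciV (GTTCCCTT, off=6): starts [16, 24, 42, 144, 157, 219] → cuts [22, 30, 48, 150, 163, 225]
  PtaIV (GTCTT, off=4): starts [91, 136, 172] → cuts [95, 140, 176]
  UxaI (TCCAATC, off=5): starts [111, 127, 198, 209] → cuts [116, 132, 203, 214]

Pooled cuts: [3, 22, 30, 34, 48, 50, 81, 95, 100, 116, 132, 140, 150, 163, 176, 179, 203, 214, 225]

Fragment lengths:
  [0,3): 3 bp
  [3,22): 19 bp
  [22,30): 8 bp
  [30,34): 4 bp
  [34,48): 14 bp
  [48,50): 2 bp
  [50,81): 31 bp
  [81,95): 14 bp
  [95,100): 5 bp
  [100,116): 16 bp
  [116,132): 16 bp
  [132,140): 8 bp
  [140,150): 10 bp
  [150,163): 13 bp
  [163,176): 13 bp
  [176,179): 3 bp
  [179,203): 24 bp
  [203,214): 11 bp
  [214,225): 11 bp
  [225,227): 2 bp

[2,2,3,3,4,5,8,8,10,11,11,13,13,14,14,16,16,19,24,31]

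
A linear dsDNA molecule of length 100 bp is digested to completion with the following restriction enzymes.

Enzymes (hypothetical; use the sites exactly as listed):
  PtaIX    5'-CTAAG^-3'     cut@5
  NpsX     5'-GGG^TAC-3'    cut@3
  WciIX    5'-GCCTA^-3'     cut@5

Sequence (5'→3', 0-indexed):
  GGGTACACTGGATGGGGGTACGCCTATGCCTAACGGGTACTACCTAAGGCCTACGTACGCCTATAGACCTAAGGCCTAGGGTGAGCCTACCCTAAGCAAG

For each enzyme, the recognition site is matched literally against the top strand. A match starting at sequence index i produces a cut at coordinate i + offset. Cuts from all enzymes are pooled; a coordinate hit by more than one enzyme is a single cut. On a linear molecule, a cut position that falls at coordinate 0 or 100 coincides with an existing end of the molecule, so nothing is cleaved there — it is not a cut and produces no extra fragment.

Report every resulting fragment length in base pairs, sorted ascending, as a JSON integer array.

[3,4,5,5,5,6,7,8,10,10,11,11,15]

Per-enzyme occurrences:
  PtaIX CTAAG/5: at [43, 68, 91] ⇒ [48, 73, 96]
  NpsX GGGTAC/3: at [0, 15, 34] ⇒ [3, 18, 37]
  WciIX GCCTA/5: at [21, 27, 48, 58, 73, 84] ⇒ [26, 32, 53, 63, 78, 89]

All cut coordinates (distinct, sorted): [3, 18, 26, 32, 37, 48, 53, 63, 73, 78, 89, 96]

Fragments:
  [0,3): 3 bp
  [3,18): 15 bp
  [18,26): 8 bp
  [26,32): 6 bp
  [32,37): 5 bp
  [37,48): 11 bp
  [48,53): 5 bp
  [53,63): 10 bp
  [63,73): 10 bp
  [73,78): 5 bp
  [78,89): 11 bp
  [89,96): 7 bp
  [96,100): 4 bp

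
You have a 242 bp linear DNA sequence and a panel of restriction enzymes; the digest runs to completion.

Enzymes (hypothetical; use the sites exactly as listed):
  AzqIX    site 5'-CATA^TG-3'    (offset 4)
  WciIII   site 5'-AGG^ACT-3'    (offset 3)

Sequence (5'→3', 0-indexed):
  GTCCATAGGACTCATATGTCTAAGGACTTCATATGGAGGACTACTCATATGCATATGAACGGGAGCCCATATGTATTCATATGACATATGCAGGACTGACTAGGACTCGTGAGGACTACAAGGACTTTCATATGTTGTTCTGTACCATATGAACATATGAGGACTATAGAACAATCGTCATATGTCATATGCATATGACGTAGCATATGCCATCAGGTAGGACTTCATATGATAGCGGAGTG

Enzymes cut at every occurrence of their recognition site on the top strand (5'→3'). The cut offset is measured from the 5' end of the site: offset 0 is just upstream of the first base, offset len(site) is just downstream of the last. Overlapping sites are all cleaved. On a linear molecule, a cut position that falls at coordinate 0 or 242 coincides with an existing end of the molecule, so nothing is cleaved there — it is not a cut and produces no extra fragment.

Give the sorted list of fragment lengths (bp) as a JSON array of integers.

[5,6,6,6,6,7,7,7,8,8,8,9,9,9,9,10,10,10,10,12,13,14,16,17,20]

Scan for sites:
  AzqIX CATATG/4: at [12, 29, 45, 51, 67, 77, 84, 128, 145, 153, 178, 185, 191, 203, 225] ⇒ [16, 33, 49, 55, 71, 81, 88, 132, 149, 157, 182, 189, 195, 207, 229]
  WciIII AGGACT/3: at [6, 22, 36, 91, 101, 111, 120, 159, 218] ⇒ [9, 25, 39, 94, 104, 114, 123, 162, 221]

Pooled cuts: [9, 16, 25, 33, 39, 49, 55, 71, 81, 88, 94, 104, 114, 123, 132, 149, 157, 162, 182, 189, 195, 207, 221, 229]

Fragment lengths:
  [0,9): 9 bp
  [9,16): 7 bp
  [16,25): 9 bp
  [25,33): 8 bp
  [33,39): 6 bp
  [39,49): 10 bp
  [49,55): 6 bp
  [55,71): 16 bp
  [71,81): 10 bp
  [81,88): 7 bp
  [88,94): 6 bp
  [94,104): 10 bp
  [104,114): 10 bp
  [114,123): 9 bp
  [123,132): 9 bp
  [132,149): 17 bp
  [149,157): 8 bp
  [157,162): 5 bp
  [162,182): 20 bp
  [182,189): 7 bp
  [189,195): 6 bp
  [195,207): 12 bp
  [207,221): 14 bp
  [221,229): 8 bp
  [229,242): 13 bp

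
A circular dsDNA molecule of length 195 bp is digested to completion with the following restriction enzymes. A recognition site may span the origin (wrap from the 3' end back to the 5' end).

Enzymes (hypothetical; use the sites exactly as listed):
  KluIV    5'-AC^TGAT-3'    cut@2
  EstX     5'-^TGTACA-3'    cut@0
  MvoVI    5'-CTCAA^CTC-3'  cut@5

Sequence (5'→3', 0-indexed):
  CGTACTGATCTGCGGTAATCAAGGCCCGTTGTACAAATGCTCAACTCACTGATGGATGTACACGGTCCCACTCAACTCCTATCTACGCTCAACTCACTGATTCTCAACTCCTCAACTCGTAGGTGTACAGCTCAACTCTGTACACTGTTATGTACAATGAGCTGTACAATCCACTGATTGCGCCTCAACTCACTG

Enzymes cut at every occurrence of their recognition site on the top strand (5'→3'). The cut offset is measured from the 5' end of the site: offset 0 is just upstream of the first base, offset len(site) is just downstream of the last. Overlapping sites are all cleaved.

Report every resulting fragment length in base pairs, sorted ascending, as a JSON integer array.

[3,5,5,7,8,8,10,12,12,12,12,12,14,15,17,19,24]

Per-enzyme occurrences:
  KluIV ACTGAT/2: at [3, 47, 95, 172] ⇒ [5, 49, 97, 174]
  EstX TGTACA/0: at [29, 56, 123, 138, 150, 162] ⇒ [29, 56, 123, 138, 150, 162]
  MvoVI CTCAACTC/5: at [39, 70, 87, 102, 110, 130, 183] ⇒ [44, 75, 92, 107, 115, 135, 188]

All cut coordinates (distinct, sorted): [5, 29, 44, 49, 56, 75, 92, 97, 107, 115, 123, 135, 138, 150, 162, 174, 188]

Fragments:
  5→29: 24 bp
  29→44: 15 bp
  44→49: 5 bp
  49→56: 7 bp
  56→75: 19 bp
  75→92: 17 bp
  92→97: 5 bp
  97→107: 10 bp
  107→115: 8 bp
  115→123: 8 bp
  123→135: 12 bp
  135→138: 3 bp
  138→150: 12 bp
  150→162: 12 bp
  162→174: 12 bp
  174→188: 14 bp
  188→5 (wrap): 195-188+5 = 12 bp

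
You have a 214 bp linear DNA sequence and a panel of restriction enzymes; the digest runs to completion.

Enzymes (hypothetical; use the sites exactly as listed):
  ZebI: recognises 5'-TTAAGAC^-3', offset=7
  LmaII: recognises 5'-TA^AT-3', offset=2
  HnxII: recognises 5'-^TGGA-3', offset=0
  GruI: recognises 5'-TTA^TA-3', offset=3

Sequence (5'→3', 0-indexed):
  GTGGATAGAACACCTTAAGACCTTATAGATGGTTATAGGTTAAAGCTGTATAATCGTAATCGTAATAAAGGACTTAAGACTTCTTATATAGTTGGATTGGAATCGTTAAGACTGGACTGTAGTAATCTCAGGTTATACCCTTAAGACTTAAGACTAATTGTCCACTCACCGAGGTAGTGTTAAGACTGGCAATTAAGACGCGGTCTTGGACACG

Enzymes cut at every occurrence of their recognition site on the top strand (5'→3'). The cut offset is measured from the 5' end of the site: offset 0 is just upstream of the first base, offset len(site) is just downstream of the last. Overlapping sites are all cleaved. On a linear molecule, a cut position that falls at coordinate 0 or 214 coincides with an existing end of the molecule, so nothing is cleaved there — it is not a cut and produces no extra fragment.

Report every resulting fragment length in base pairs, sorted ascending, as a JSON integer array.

Scan for sites:
  ZebI (TTAAGAC, off=7): starts [14, 73, 105, 140, 147, 179, 192] → cuts [21, 80, 112, 147, 154, 186, 199]
  LmaII (TAAT, off=2): starts [50, 56, 62, 122, 154] → cuts [52, 58, 64, 124, 156]
  HnxII (TGGA, off=0): starts [1, 92, 97, 112, 206] → cuts [1, 92, 97, 112, 206]
  GruI (TTATA, off=3): starts [22, 32, 83, 132] → cuts [25, 35, 86, 135]

Pooled cuts: [1, 21, 25, 35, 52, 58, 64, 80, 86, 92, 97, 112, 124, 135, 147, 154, 156, 186, 199, 206]

Fragment lengths:
  [0,1): 1 bp
  [1,21): 20 bp
  [21,25): 4 bp
  [25,35): 10 bp
  [35,52): 17 bp
  [52,58): 6 bp
  [58,64): 6 bp
  [64,80): 16 bp
  [80,86): 6 bp
  [86,92): 6 bp
  [92,97): 5 bp
  [97,112): 15 bp
  [112,124): 12 bp
  [124,135): 11 bp
  [135,147): 12 bp
  [147,154): 7 bp
  [154,156): 2 bp
  [156,186): 30 bp
  [186,199): 13 bp
  [199,206): 7 bp
  [206,214): 8 bp

[1,2,4,5,6,6,6,6,7,7,8,10,11,12,12,13,15,16,17,20,30]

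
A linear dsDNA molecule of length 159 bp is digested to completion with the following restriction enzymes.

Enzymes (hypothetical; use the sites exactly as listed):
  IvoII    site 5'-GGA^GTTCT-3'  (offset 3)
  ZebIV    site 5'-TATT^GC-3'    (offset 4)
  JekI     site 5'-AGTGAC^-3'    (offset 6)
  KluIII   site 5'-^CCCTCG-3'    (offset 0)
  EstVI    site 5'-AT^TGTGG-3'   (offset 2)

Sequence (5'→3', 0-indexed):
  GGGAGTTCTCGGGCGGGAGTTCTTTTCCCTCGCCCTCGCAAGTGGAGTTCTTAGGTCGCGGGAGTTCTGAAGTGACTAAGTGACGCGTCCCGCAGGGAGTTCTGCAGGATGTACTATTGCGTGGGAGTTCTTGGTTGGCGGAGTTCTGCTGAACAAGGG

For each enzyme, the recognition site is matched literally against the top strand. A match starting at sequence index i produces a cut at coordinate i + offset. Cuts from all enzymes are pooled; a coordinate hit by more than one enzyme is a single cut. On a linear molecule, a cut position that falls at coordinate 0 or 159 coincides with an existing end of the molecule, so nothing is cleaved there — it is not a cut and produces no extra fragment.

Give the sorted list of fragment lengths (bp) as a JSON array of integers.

Scan for sites:
  IvoII GGAGTTCT/3: at [1, 15, 43, 60, 95, 123, 139] ⇒ [4, 18, 46, 63, 98, 126, 142]
  ZebIV TATTGC/4: at [114] ⇒ [118]
  JekI AGTGAC/6: at [70, 78] ⇒ [76, 84]
  KluIII CCCTCG/0: at [26, 32] ⇒ [26, 32]
  EstVI (ATTGTGG, off=2): no sites

All cut coordinates (distinct, sorted): [4, 18, 26, 32, 46, 63, 76, 84, 98, 118, 126, 142]

Fragments:
  [0,4): 4 bp
  [4,18): 14 bp
  [18,26): 8 bp
  [26,32): 6 bp
  [32,46): 14 bp
  [46,63): 17 bp
  [63,76): 13 bp
  [76,84): 8 bp
  [84,98): 14 bp
  [98,118): 20 bp
  [118,126): 8 bp
  [126,142): 16 bp
  [142,159): 17 bp

[4,6,8,8,8,13,14,14,14,16,17,17,20]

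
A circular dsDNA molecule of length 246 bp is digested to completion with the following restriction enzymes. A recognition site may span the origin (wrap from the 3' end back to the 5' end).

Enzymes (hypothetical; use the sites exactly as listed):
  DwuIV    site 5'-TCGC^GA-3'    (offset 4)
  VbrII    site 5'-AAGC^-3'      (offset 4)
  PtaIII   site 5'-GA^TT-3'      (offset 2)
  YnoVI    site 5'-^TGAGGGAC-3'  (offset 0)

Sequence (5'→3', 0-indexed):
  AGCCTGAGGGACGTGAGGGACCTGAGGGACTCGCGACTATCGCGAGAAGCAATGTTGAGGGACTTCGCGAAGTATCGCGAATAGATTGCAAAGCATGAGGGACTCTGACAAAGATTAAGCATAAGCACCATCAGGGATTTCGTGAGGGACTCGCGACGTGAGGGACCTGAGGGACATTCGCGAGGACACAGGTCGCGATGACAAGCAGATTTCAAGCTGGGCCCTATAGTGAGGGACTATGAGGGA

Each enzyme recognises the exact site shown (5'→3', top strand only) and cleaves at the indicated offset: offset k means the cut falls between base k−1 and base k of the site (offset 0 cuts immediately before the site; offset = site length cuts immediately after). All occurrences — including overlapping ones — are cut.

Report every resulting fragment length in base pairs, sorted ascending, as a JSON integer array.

[1,1,3,4,5,5,6,6,7,7,8,9,9,9,9,9,10,10,11,12,12,12,13,14,15,19,20]

Scan for sites:
  DwuIV (TCGCGA, off=4): starts [30, 39, 64, 74, 150, 177, 192] → cuts [34, 43, 68, 78, 154, 181, 196]
  VbrII (AAGC, off=4): starts [46, 90, 116, 122, 202, 213, 245] → cuts [3, 50, 94, 120, 126, 206, 217]
  PtaIII (GATT, off=2): starts [83, 112, 135, 207] → cuts [85, 114, 137, 209]
  YnoVI (TGAGGGAC, off=0): starts [4, 13, 22, 55, 95, 142, 158, 167, 229] → cuts [4, 13, 22, 55, 95, 142, 158, 167, 229]

Pooled cuts: [3, 4, 13, 22, 34, 43, 50, 55, 68, 78, 85, 94, 95, 114, 120, 126, 137, 142, 154, 158, 167, 181, 196, 206, 209, 217, 229]

Fragments:
  3→4: 1 bp
  4→13: 9 bp
  13→22: 9 bp
  22→34: 12 bp
  34→43: 9 bp
  43→50: 7 bp
  50→55: 5 bp
  55→68: 13 bp
  68→78: 10 bp
  78→85: 7 bp
  85→94: 9 bp
  94→95: 1 bp
  95→114: 19 bp
  114→120: 6 bp
  120→126: 6 bp
  126→137: 11 bp
  137→142: 5 bp
  142→154: 12 bp
  154→158: 4 bp
  158→167: 9 bp
  167→181: 14 bp
  181→196: 15 bp
  196→206: 10 bp
  206→209: 3 bp
  209→217: 8 bp
  217→229: 12 bp
  229→3 (wrap): 246-229+3 = 20 bp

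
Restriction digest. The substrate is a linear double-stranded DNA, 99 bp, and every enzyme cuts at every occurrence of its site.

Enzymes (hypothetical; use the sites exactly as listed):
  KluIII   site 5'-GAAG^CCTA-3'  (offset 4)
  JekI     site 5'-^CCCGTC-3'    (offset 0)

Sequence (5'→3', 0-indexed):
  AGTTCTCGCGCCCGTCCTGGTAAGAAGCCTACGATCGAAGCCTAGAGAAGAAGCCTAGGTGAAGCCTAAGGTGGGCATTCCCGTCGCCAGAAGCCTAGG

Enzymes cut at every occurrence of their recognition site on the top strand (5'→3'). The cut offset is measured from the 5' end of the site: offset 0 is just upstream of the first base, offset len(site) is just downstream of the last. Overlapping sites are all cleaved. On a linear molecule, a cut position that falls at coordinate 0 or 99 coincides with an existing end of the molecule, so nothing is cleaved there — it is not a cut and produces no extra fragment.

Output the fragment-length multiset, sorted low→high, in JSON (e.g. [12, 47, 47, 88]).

Per-enzyme occurrences:
  KluIII (GAAGCCTA, off=4): starts [23, 36, 49, 60, 89] → cuts [27, 40, 53, 64, 93]
  JekI (CCCGTC, off=0): starts [10, 79] → cuts [10, 79]

All cut coordinates (distinct, sorted): [10, 27, 40, 53, 64, 79, 93]

Fragment lengths:
  [0,10): 10 bp
  [10,27): 17 bp
  [27,40): 13 bp
  [40,53): 13 bp
  [53,64): 11 bp
  [64,79): 15 bp
  [79,93): 14 bp
  [93,99): 6 bp

[6,10,11,13,13,14,15,17]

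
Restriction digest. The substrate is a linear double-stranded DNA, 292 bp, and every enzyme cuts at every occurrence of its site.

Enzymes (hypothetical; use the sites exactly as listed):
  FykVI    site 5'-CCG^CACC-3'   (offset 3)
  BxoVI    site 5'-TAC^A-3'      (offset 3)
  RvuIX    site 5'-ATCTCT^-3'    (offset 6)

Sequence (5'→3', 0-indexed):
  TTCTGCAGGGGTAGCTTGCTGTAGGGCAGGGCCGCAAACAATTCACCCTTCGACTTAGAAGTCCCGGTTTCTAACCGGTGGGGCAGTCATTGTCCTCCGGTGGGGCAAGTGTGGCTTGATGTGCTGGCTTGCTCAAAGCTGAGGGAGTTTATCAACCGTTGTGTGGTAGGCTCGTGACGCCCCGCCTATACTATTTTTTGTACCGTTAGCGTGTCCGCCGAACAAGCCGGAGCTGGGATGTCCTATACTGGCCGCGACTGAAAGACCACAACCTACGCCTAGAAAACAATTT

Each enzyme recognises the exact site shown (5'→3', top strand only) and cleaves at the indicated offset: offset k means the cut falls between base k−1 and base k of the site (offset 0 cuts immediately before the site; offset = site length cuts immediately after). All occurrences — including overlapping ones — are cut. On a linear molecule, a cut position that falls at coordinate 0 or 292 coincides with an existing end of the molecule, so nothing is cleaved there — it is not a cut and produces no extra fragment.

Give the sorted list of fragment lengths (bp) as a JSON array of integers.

Per-enzyme occurrences:
  FykVI (CCGCACC, off=3): no sites
  BxoVI (TACA, off=3): no sites
  RvuIX (ATCTCT, off=6): no sites

Pooled cuts: ∅

Fragment lengths:
  no cuts → one linear fragment of 292 bp

[292]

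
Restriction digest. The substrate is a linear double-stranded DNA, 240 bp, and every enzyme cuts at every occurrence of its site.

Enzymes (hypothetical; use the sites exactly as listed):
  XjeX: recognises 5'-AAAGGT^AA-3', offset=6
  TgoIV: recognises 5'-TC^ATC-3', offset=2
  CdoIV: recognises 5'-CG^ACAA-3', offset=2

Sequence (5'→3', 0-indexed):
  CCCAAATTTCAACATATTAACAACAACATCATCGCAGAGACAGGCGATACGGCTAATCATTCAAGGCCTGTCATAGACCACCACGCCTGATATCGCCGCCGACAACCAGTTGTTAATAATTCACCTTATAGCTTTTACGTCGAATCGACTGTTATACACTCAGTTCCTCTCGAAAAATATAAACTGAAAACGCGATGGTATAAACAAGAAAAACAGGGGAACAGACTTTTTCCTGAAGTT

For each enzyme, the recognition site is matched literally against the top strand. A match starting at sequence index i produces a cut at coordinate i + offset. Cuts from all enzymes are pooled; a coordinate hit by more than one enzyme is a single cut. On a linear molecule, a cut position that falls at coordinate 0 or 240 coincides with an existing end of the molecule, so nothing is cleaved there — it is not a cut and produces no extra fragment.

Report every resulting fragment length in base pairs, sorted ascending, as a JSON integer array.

[30,71,139]

Per-enzyme occurrences:
  XjeX (AAAGGTAA, off=6): no sites
  TgoIV TCATC/2: at [28] ⇒ [30]
  CdoIV CGACAA/2: at [99] ⇒ [101]

All cut coordinates (distinct, sorted): [30, 101]

Fragment lengths:
  [0,30): 30 bp
  [30,101): 71 bp
  [101,240): 139 bp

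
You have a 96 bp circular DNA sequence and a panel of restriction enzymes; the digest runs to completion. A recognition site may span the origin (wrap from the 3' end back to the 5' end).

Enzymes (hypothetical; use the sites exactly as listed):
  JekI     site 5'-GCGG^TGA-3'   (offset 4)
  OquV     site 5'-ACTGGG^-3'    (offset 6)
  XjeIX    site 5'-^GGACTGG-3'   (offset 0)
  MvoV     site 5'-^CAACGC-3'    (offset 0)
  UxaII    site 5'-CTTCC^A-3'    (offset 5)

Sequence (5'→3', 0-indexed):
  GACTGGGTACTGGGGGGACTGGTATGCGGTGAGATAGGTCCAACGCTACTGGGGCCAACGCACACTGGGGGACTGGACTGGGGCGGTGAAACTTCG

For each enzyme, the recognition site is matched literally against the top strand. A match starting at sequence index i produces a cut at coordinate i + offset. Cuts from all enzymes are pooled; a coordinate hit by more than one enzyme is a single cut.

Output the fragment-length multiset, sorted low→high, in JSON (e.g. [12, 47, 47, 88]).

Per-enzyme occurrences:
  JekI GCGGTGA/4: at [25, 82] ⇒ [29, 86]
  OquV ACTGGG/6: at [1, 8, 47, 63, 76] ⇒ [7, 14, 53, 69, 82]
  XjeIX GGACTGG/0: at [15, 69, 74, 95] ⇒ [15, 69, 74, 95]
  MvoV CAACGC/0: at [40, 55] ⇒ [40, 55]
  UxaII (CTTCCA, off=5): no sites

All cut coordinates (distinct, sorted): [7, 14, 15, 29, 40, 53, 55, 69, 74, 82, 86, 95]

Fragment lengths:
  7→14: 7 bp
  14→15: 1 bp
  15→29: 14 bp
  29→40: 11 bp
  40→53: 13 bp
  53→55: 2 bp
  55→69: 14 bp
  69→74: 5 bp
  74→82: 8 bp
  82→86: 4 bp
  86→95: 9 bp
  95→7 (wrap): 96-95+7 = 8 bp

[1,2,4,5,7,8,8,9,11,13,14,14]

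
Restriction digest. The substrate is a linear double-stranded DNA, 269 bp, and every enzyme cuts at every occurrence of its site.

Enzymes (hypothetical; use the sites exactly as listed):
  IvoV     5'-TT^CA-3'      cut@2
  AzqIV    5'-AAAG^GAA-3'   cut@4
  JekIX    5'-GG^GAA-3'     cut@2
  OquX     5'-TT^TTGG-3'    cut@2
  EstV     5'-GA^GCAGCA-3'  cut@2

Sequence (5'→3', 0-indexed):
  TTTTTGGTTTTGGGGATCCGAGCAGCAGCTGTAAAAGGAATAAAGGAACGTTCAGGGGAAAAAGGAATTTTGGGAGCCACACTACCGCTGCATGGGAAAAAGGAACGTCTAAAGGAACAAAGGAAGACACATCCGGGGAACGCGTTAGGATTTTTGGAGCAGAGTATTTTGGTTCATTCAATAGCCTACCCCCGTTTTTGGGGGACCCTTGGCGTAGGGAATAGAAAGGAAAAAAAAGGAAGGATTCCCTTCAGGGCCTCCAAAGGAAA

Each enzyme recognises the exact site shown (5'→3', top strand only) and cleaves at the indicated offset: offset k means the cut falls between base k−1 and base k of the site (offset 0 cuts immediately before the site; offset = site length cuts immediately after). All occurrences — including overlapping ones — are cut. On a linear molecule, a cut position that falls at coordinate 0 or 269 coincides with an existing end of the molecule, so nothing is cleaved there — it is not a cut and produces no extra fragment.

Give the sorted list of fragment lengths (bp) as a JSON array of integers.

Per-enzyme occurrences:
  IvoV TTCA/2: at [50, 172, 176, 249] ⇒ [52, 174, 178, 251]
  AzqIV AAAGGAA/4: at [33, 41, 60, 98, 110, 118, 224, 234, 261] ⇒ [37, 45, 64, 102, 114, 122, 228, 238, 265]
  JekIX GGGAA/2: at [55, 93, 135, 216] ⇒ [57, 95, 137, 218]
  OquX TTTTGG/2: at [1, 7, 67, 151, 166, 195] ⇒ [3, 9, 69, 153, 168, 197]
  EstV GAGCAGCA/2: at [19] ⇒ [21]

All cut coordinates (distinct, sorted): [3, 9, 21, 37, 45, 52, 57, 64, 69, 95, 102, 114, 122, 137, 153, 168, 174, 178, 197, 218, 228, 238, 251, 265]

Fragments:
  [0,3): 3 bp
  [3,9): 6 bp
  [9,21): 12 bp
  [21,37): 16 bp
  [37,45): 8 bp
  [45,52): 7 bp
  [52,57): 5 bp
  [57,64): 7 bp
  [64,69): 5 bp
  [69,95): 26 bp
  [95,102): 7 bp
  [102,114): 12 bp
  [114,122): 8 bp
  [122,137): 15 bp
  [137,153): 16 bp
  [153,168): 15 bp
  [168,174): 6 bp
  [174,178): 4 bp
  [178,197): 19 bp
  [197,218): 21 bp
  [218,228): 10 bp
  [228,238): 10 bp
  [238,251): 13 bp
  [251,265): 14 bp
  [265,269): 4 bp

[3,4,4,5,5,6,6,7,7,7,8,8,10,10,12,12,13,14,15,15,16,16,19,21,26]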